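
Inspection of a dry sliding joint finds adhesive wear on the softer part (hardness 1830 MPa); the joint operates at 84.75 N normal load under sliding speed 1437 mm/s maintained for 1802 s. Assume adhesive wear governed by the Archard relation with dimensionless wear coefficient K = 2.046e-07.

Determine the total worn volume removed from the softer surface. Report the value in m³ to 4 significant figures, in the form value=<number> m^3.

value=2.454e-11 m^3

Each operation runs at full float precision — intermediate values are displayed rounded — rounded just once to four significant digits.
Convert: Sliding speed v = 1437 mm/s = 1.437 m/s. Distance L = v·t = 1.437 m/s × 1802 s = 2589 m.
Convert: Hardness H = 1830 MPa = 1.830e+09 Pa.
Working in SI base units: W = 84.75 N, H = 1.830e+09 Pa, K = 2.046e-07.
The Archard volume V = K·W·L/H = 2.046e-07 · 84.75 · 2589 / 1.830e+09 = 2.454e-11 m³.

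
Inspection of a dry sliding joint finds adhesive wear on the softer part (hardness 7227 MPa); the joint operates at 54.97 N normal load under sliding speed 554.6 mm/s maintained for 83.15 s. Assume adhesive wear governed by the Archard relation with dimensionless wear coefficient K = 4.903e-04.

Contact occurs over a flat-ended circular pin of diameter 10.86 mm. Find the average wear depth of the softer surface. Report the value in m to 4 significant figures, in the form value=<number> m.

value=1.857e-06 m

The intermediates are shown rounded. Each operation keeps exact precision; a single final rounding to four significant digits.
Sliding speed v = 554.6 mm/s = 0.5546 m/s. The distance L = v·t = 0.5546 m/s × 83.15 s = 46.11 m.
Hardness H = 7227 MPa = 7.227e+09 Pa.
Pin diameter d = 10.86 mm = 0.01086 m. Contact area A = π·d²/4 = π·(0.01086 m)²/4 = 9.263e-05 m².
Working in SI base units: W = 54.97 N, H = 7.227e+09 Pa, K = 4.903e-04.
Archard relation: V = K·W·L/H = 4.903e-04 · 54.97 · 46.11 / 7.227e+09 = 1.720e-10 m³.
Wear depth h = V/A = 1.720e-10 / 9.263e-05 = 1.857e-06 m.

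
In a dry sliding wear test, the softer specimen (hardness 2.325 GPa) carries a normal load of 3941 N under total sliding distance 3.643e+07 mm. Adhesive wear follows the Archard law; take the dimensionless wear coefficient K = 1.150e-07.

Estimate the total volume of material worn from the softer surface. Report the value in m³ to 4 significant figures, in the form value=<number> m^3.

Each operation runs at exact precision; intermediate values are shown rounded; one last rounding, at four significant digits.
Convert: The distance L = 3.643e+07 mm = 3.643e+04 m.
Convert: Hardness H = 2.325 GPa = 2.325e+09 Pa.
Working in SI base units: W = 3941 N, H = 2.325e+09 Pa, K = 1.150e-07.
Archard relation: V = K·W·L/H = 1.150e-07 · 3941 · 3.643e+04 / 2.325e+09 = 7.101e-09 m³.

value=7.101e-09 m^3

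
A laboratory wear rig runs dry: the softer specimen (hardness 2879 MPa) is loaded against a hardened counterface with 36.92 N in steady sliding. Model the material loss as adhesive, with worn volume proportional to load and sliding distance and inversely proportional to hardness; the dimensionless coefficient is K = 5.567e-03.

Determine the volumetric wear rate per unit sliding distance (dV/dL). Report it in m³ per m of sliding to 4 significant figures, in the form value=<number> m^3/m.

value=7.139e-11 m^3/m

Each operation keeps full precision — shown intermediates are rounded. Rounded just once: 4 significant digits.
Convert: Hardness H = 2879 MPa = 2.879e+09 Pa.
In SI base units: W = 36.92 N, H = 2.879e+09 Pa, K = 5.567e-03.
Rate of wear dV/dL = K·W/H (independent of L): 5.567e-03 · 36.92 / 2.879e+09 = 7.139e-11 m³/m.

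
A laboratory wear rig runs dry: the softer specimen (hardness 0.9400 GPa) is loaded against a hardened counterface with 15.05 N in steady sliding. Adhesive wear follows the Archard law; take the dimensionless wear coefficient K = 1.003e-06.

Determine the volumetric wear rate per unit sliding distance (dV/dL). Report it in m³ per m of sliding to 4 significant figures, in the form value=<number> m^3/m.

value=1.606e-14 m^3/m

All working math holds full precision — shown intermediates are rounded, and a single final rounding: 4 significant digits.
Hardness H = 0.9400 GPa = 9.400e+08 Pa.
SI base units throughout: W = 15.05 N, H = 9.400e+08 Pa, K = 1.003e-06.
Rate of wear dV/dL = K·W/H — distance-free: 1.003e-06 · 15.05 / 9.400e+08 = 1.606e-14 m³/m.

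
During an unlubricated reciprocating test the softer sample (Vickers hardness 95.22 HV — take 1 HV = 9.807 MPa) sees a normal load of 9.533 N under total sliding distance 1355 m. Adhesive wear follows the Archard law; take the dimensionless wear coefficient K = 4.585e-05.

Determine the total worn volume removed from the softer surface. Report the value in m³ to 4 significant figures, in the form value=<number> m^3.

value=6.342e-10 m^3

The intermediates are displayed rounded — all working math keeps full precision — a single final rounding: 4 significant digits.
Hardness H = 95.22 HV × 9.807 MPa/HV = 933.8 MPa = 9.338e+08 Pa.
Restated in SI base units: W = 9.533 N, H = 9.338e+08 Pa, K = 4.585e-05.
Apply Archard: V = K·W·L/H = 4.585e-05 · 9.533 · 1355 / 9.338e+08 = 6.342e-10 m³.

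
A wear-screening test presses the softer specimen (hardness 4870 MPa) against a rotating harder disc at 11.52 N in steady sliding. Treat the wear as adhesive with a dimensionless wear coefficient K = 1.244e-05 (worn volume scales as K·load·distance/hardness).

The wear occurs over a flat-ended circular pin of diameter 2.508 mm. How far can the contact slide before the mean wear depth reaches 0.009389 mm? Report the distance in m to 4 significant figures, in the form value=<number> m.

value=1576 m

Intermediates appear rounded. The computation runs at full float precision — a single final rounding to four significant figures.
Hardness H = 4870 MPa = 4.870e+09 Pa.
Pin diameter d = 2.508 mm = 0.002508 m. Contact area A = π·d²/4 = π·(0.002508 m)²/4 = 4.940e-06 m².
Depth limit h_lim = 0.009389 mm = 9.389e-06 m.
In SI base units, W = 11.52 N, H = 4.870e+09 Pa, K = 1.244e-05.
Permissible volume V_lim = h_lim·A = 9.389e-06 · 4.940e-06 = 4.638e-11 m³.
Thus life L = V_lim·H/(K·W) = 4.638e-11 · 4.870e+09 / (1.244e-05 · 11.52) = 1576 m.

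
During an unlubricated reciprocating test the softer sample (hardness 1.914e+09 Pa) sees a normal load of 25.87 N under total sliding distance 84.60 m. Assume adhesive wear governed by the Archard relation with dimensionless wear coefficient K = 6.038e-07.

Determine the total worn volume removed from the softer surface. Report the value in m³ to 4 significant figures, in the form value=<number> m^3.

value=6.904e-13 m^3

The intermediates are shown rounded. All working math keeps full precision. Rounded once at the end to four significant digits.
In SI base units, W = 25.87 N, H = 1.914e+09 Pa, K = 6.038e-07.
Volume removed: V = K·W·L/H = 6.038e-07 · 25.87 · 84.60 / 1.914e+09 = 6.904e-13 m³.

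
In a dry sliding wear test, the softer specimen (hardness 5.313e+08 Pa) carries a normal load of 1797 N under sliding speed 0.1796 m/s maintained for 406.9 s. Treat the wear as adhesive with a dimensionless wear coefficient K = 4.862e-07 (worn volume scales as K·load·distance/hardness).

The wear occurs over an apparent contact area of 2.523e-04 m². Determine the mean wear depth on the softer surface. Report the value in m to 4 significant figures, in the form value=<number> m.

Each operation keeps full precision — intermediate values are shown rounded, and rounded once at the end, at 4 significant figures.
Path length L = v·t = 0.1796 m/s × 406.9 s = 73.08 m.
As SI base values: W = 1797 N, H = 5.313e+08 Pa, K = 4.862e-07.
The Archard volume V = K·W·L/H = 4.862e-07 · 1797 · 73.08 / 5.313e+08 = 1.202e-10 m³.
Mean wear depth h = V/A = 1.202e-10 / 2.523e-04 = 4.763e-07 m.

value=4.763e-07 m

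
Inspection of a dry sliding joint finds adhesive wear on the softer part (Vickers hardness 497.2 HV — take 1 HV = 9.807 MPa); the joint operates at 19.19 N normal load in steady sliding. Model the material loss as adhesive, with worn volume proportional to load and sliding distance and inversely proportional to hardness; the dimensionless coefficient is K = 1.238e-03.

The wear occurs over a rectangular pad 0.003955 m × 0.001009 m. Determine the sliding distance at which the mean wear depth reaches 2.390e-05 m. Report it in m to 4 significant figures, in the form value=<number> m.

The intermediates appear rounded; the algebra runs at full precision; rounded once at the end: four significant digits.
Hardness H = 497.2 HV × 9.807 MPa/HV = 4876 MPa = 4.876e+09 Pa.
Contact area A = 0.003955 m × 0.001009 m = 3.991e-06 m².
In SI base units, W = 19.19 N, H = 4.876e+09 Pa, K = 1.238e-03.
At the depth limit, V_lim = h_lim·A = 2.390e-05 · 3.991e-06 = 9.538e-11 m³.
So the life L = V_lim·H/(K·W) = 9.538e-11 · 4.876e+09 / (1.238e-03 · 19.19) = 19.58 m.

value=19.58 m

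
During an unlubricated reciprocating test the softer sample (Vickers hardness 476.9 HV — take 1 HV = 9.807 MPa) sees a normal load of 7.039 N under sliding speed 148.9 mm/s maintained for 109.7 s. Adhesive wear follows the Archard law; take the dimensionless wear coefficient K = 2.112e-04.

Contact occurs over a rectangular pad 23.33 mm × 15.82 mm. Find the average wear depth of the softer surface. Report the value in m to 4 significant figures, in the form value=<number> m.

value=1.407e-08 m

The intermediates are displayed rounded. The computation keeps full precision, and a single final rounding to 4 significant figures.
Sliding speed v = 148.9 mm/s = 0.1489 m/s. Total distance L = v·t = 0.1489 m/s × 109.7 s = 16.33 m.
Hardness H = 476.9 HV × 9.807 MPa/HV = 4677 MPa = 4.677e+09 Pa.
Pad sides 23.33 mm × 15.82 mm = 0.02333 m × 0.01582 m. Contact area A = 0.02333 m × 0.01582 m = 3.691e-04 m².
SI base units throughout: W = 7.039 N, H = 4.677e+09 Pa, K = 2.112e-04.
Wear volume V = K·W·L/H = 2.112e-04 · 7.039 · 16.33 / 4.677e+09 = 5.192e-12 m³.
Mean wear depth h = V/A = 5.192e-12 / 3.691e-04 = 1.407e-08 m.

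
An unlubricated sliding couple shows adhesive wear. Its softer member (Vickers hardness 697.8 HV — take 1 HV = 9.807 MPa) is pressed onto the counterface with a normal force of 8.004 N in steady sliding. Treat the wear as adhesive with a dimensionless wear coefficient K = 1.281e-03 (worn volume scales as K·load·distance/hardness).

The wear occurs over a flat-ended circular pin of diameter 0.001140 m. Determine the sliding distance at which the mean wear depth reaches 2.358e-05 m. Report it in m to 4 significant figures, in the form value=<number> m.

All working math carries full precision — intermediates are printed rounded. Rounded once at the end, at 4 significant digits.
Hardness H = 697.8 HV × 9.807 MPa/HV = 6843 MPa = 6.843e+09 Pa.
Contact area A = π·d²/4 = π·(0.001140 m)²/4 = 1.021e-06 m².
In SI base units: W = 8.004 N, H = 6.843e+09 Pa, K = 1.281e-03.
At the depth limit, V_lim = h_lim·A = 2.358e-05 · 1.021e-06 = 2.407e-11 m³.
Sliding life L = V_lim·H/(K·W) = 2.407e-11 · 6.843e+09 / (1.281e-03 · 8.004) = 16.06 m.

value=16.06 m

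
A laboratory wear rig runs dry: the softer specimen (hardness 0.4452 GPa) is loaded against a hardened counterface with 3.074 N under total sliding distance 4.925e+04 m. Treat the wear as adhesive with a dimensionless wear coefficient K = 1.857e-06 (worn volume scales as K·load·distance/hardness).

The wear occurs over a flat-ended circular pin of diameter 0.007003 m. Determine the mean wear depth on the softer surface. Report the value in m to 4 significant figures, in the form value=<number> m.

All working math holds exact precision, and the intermediates are displayed rounded; a single final rounding, at 4 significant figures.
Convert: Hardness H = 0.4452 GPa = 4.452e+08 Pa.
Convert: Contact area A = π·d²/4 = π·(0.007003 m)²/4 = 3.852e-05 m².
Restated in SI base units: W = 3.074 N, H = 4.452e+08 Pa, K = 1.857e-06.
Volume removed: V = K·W·L/H = 1.857e-06 · 3.074 · 4.925e+04 / 4.452e+08 = 6.315e-10 m³.
Mean depth h = V/A = 6.315e-10 / 3.852e-05 = 1.639e-05 m.

value=1.639e-05 m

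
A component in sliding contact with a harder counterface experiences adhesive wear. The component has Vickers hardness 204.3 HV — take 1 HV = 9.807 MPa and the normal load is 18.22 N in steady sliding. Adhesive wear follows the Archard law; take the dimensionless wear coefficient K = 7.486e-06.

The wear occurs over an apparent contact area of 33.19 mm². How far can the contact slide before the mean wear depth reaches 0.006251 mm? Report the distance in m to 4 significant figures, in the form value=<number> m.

Quoted intermediates are rounded — the computation holds exact precision, and a single final rounding: 4 significant digits.
Hardness H = 204.3 HV × 9.807 MPa/HV = 2004 MPa = 2.004e+09 Pa.
Contact area A = 33.19 mm² = 3.319e-05 m².
Depth limit h_lim = 0.006251 mm = 6.251e-06 m.
In SI base units: W = 18.22 N, H = 2.004e+09 Pa, K = 7.486e-06.
Wearable volume V_lim = h_lim·A = 6.251e-06 · 3.319e-05 = 2.075e-10 m³.
Sliding life L = V_lim·H/(K·W) = 2.075e-10 · 2.004e+09 / (7.486e-06 · 18.22) = 3048 m.

value=3048 m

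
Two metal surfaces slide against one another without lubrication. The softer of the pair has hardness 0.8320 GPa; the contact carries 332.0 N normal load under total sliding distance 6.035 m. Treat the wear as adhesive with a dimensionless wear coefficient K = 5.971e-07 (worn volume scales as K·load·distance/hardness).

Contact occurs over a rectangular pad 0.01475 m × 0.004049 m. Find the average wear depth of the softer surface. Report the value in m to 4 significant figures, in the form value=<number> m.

Printed values are rounded; every step keeps exact precision, and a lone final rounding, at four significant figures.
Convert: Hardness H = 0.8320 GPa = 8.320e+08 Pa.
Convert: Contact area A = 0.01475 m × 0.004049 m = 5.972e-05 m².
Working in SI base units: W = 332.0 N, H = 8.320e+08 Pa, K = 5.971e-07.
Archard volume V = K·W·L/H = 5.971e-07 · 332.0 · 6.035 / 8.320e+08 = 1.438e-12 m³.
Depth of wear h = V/A = 1.438e-12 / 5.972e-05 = 2.408e-08 m.

value=2.408e-08 m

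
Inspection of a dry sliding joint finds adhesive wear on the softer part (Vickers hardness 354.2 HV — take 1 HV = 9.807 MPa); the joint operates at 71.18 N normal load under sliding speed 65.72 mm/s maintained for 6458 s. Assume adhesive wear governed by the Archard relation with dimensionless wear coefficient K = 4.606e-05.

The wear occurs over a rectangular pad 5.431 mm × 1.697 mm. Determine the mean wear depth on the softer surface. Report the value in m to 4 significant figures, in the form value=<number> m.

value=4.346e-05 m

Intermediates are shown rounded — all arithmetic keeps full float precision — one final rounding, at four significant figures.
Convert: Sliding speed v = 65.72 mm/s = 0.06572 m/s. The distance L = v·t = 0.06572 m/s × 6458 s = 424.4 m.
Convert: Hardness H = 354.2 HV × 9.807 MPa/HV = 3474 MPa = 3.474e+09 Pa.
Convert: Pad sides 5.431 mm × 1.697 mm = 0.005431 m × 0.001697 m. Contact area A = 0.005431 m × 0.001697 m = 9.216e-06 m².
As SI base values: W = 71.18 N, H = 3.474e+09 Pa, K = 4.606e-05.
Worn volume V = K·W·L/H = 4.606e-05 · 71.18 · 424.4 / 3.474e+09 = 4.006e-10 m³.
Wear depth h = V/A = 4.006e-10 / 9.216e-06 = 4.346e-05 m.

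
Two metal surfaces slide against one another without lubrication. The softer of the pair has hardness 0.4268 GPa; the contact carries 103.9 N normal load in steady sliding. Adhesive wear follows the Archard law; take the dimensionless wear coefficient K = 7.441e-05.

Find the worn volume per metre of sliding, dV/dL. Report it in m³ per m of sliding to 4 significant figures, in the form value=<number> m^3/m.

value=1.811e-11 m^3/m

All arithmetic maintains full float precision, and shown intermediates are rounded. Rounded just once: four significant figures.
Convert: Hardness H = 0.4268 GPa = 4.268e+08 Pa.
Restated in SI base units: W = 103.9 N, H = 4.268e+08 Pa, K = 7.441e-05.
Rate of wear dV/dL = K·W/H, so: 7.441e-05 · 103.9 / 4.268e+08 = 1.811e-11 m³/m.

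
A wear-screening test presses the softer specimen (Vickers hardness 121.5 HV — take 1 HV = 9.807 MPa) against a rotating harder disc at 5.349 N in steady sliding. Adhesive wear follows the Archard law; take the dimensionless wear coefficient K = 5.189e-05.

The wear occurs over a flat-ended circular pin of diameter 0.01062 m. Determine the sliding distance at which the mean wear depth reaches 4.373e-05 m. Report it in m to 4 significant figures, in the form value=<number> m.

Every step carries full precision. Intermediate values are printed rounded; one last rounding to four significant digits.
Convert: Hardness H = 121.5 HV × 9.807 MPa/HV = 1192 MPa = 1.192e+09 Pa.
Convert: Contact area A = π·d²/4 = π·(0.01062 m)²/4 = 8.858e-05 m².
Working in SI base units: W = 5.349 N, H = 1.192e+09 Pa, K = 5.189e-05.
Permissible volume V_lim = h_lim·A = 4.373e-05 · 8.858e-05 = 3.874e-09 m³.
Sliding life L = V_lim·H/(K·W) = 3.874e-09 · 1.192e+09 / (5.189e-05 · 5.349) = 1.663e+04 m.

value=1.663e+04 m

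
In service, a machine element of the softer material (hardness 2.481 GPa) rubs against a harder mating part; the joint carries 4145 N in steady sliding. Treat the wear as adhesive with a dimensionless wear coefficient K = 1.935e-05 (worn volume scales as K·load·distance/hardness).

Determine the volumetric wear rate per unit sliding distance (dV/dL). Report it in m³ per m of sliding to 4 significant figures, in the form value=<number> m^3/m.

All arithmetic keeps exact precision, and intermediate values are displayed rounded. Rounded once at the end to four significant figures.
Convert: Hardness H = 2.481 GPa = 2.481e+09 Pa.
Restated in SI base units: W = 4145 N, H = 2.481e+09 Pa, K = 1.935e-05.
Volumetric rate dV/dL = K·W/H, per unit distance: 1.935e-05 · 4145 / 2.481e+09 = 3.233e-11 m³/m.

value=3.233e-11 m^3/m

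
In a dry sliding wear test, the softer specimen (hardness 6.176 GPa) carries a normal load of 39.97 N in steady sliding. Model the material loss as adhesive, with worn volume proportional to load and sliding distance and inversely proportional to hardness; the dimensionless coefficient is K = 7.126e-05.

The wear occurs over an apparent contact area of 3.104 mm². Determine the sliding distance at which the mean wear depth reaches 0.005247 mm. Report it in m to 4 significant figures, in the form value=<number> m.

All working math maintains full precision. Intermediates are shown rounded, and one last rounding: 4 significant digits.
Hardness H = 6.176 GPa = 6.176e+09 Pa.
Contact area A = 3.104 mm² = 3.104e-06 m².
Depth limit h_lim = 0.005247 mm = 5.247e-06 m.
In SI base units, W = 39.97 N, H = 6.176e+09 Pa, K = 7.126e-05.
Limit volume V_lim = h_lim·A = 5.247e-06 · 3.104e-06 = 1.629e-11 m³.
Life L = V_lim·H/(K·W) = 1.629e-11 · 6.176e+09 / (7.126e-05 · 39.97) = 35.32 m.

value=35.32 m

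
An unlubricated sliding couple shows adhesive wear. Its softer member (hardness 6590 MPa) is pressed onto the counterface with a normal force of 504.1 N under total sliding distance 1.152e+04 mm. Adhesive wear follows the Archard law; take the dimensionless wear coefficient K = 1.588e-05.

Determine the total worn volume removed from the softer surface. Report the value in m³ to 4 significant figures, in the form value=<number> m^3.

value=1.399e-11 m^3

All working math holds exact precision. The intermediates are shown rounded — rounded just once, at four significant digits.
Distance L = 1.152e+04 mm = 11.52 m.
Hardness H = 6590 MPa = 6.590e+09 Pa.
As SI base values: W = 504.1 N, H = 6.590e+09 Pa, K = 1.588e-05.
The Archard volume V = K·W·L/H = 1.588e-05 · 504.1 · 11.52 / 6.590e+09 = 1.399e-11 m³.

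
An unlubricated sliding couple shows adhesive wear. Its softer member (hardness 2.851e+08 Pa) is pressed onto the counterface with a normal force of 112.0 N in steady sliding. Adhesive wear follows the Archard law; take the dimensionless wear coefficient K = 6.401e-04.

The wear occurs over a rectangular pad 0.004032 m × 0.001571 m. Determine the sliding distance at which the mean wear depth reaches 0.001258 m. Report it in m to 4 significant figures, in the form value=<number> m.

Intermediates appear rounded — all arithmetic carries full precision; one last rounding to 4 significant figures.
Contact area A = 0.004032 m × 0.001571 m = 6.334e-06 m².
Restated in SI base units: W = 112.0 N, H = 2.851e+08 Pa, K = 6.401e-04.
Permissible volume V_lim = h_lim·A = 0.001258 · 6.334e-06 = 7.969e-09 m³.
So the life L = V_lim·H/(K·W) = 7.969e-09 · 2.851e+08 / (6.401e-04 · 112.0) = 31.69 m.

value=31.69 m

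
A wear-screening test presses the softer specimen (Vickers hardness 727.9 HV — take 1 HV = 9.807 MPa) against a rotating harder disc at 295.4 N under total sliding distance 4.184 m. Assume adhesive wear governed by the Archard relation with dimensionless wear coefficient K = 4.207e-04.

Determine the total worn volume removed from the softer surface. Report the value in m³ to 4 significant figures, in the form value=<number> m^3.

value=7.284e-11 m^3

Quoted intermediates are rounded, and the computation keeps full precision, and rounded once at the end to 4 significant figures.
Hardness H = 727.9 HV × 9.807 MPa/HV = 7139 MPa = 7.139e+09 Pa.
In SI base units, W = 295.4 N, H = 7.139e+09 Pa, K = 4.207e-04.
Archard relation: V = K·W·L/H = 4.207e-04 · 295.4 · 4.184 / 7.139e+09 = 7.284e-11 m³.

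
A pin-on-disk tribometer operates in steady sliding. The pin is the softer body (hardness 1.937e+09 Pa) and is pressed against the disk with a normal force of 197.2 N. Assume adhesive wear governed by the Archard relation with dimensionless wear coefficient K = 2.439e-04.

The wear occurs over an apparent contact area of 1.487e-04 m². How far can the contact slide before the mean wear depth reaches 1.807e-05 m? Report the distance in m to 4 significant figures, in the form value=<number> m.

value=108.2 m

The intermediates are printed rounded, and all working math holds exact precision, and a single final rounding to 4 significant digits.
SI base units throughout: W = 197.2 N, H = 1.937e+09 Pa, K = 2.439e-04.
Allowed volume V_lim = h_lim·A = 1.807e-05 · 1.487e-04 = 2.687e-09 m³.
Inverting, life L = V_lim·H/(K·W) = 2.687e-09 · 1.937e+09 / (2.439e-04 · 197.2) = 108.2 m.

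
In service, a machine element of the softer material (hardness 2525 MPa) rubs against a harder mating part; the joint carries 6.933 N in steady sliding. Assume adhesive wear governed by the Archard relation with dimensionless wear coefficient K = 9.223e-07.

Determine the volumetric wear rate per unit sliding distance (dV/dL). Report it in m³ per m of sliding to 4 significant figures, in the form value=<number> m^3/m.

All working math keeps exact precision — the intermediates are printed rounded — one last rounding to 4 significant digits.
Hardness H = 2525 MPa = 2.525e+09 Pa.
Collected in SI base units: W = 6.933 N, H = 2.525e+09 Pa, K = 9.223e-07.
Wear rate dV/dL = K·W/H, per unit distance: 9.223e-07 · 6.933 / 2.525e+09 = 2.532e-15 m³/m.

value=2.532e-15 m^3/m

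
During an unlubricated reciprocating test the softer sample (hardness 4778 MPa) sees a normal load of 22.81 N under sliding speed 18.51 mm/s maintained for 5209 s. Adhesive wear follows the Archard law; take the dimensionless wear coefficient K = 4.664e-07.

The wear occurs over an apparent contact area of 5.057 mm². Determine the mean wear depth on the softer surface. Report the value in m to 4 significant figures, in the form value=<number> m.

value=4.245e-08 m

Every step holds exact precision. Intermediate values are printed rounded; rounded just once to four significant figures.
Convert: Sliding speed v = 18.51 mm/s = 0.01851 m/s. Distance L = v·t = 0.01851 m/s × 5209 s = 96.42 m.
Convert: Hardness H = 4778 MPa = 4.778e+09 Pa.
Convert: Contact area A = 5.057 mm² = 5.057e-06 m².
Collected in SI base units: W = 22.81 N, H = 4.778e+09 Pa, K = 4.664e-07.
The Archard volume V = K·W·L/H = 4.664e-07 · 22.81 · 96.42 / 4.778e+09 = 2.147e-13 m³.
Depth of wear h = V/A = 2.147e-13 / 5.057e-06 = 4.245e-08 m.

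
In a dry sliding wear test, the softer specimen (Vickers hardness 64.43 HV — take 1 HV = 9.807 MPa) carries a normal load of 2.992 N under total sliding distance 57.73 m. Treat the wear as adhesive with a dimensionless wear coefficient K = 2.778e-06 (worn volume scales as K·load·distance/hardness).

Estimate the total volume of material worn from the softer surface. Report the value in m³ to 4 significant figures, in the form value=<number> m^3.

value=7.594e-13 m^3

The intermediates appear rounded, and all working math carries exact precision. Rounded once at the end: 4 significant digits.
Convert: Hardness H = 64.43 HV × 9.807 MPa/HV = 631.9 MPa = 6.319e+08 Pa.
As SI base values: W = 2.992 N, H = 6.319e+08 Pa, K = 2.778e-06.
Worn volume V = K·W·L/H = 2.778e-06 · 2.992 · 57.73 / 6.319e+08 = 7.594e-13 m³.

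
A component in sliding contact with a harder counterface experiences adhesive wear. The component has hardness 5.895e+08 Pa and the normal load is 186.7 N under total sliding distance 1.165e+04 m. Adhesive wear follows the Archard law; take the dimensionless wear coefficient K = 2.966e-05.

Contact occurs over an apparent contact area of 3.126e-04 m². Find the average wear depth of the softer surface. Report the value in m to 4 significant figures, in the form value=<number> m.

Intermediate values are printed rounded — all working math carries full precision, and a lone final rounding, at four significant digits.
Expressed in SI base units: W = 186.7 N, H = 5.895e+08 Pa, K = 2.966e-05.
Apply Archard: V = K·W·L/H = 2.966e-05 · 186.7 · 1.165e+04 / 5.895e+08 = 1.094e-07 m³.
Depth of wear h = V/A = 1.094e-07 / 3.126e-04 = 3.501e-04 m.

value=3.501e-04 m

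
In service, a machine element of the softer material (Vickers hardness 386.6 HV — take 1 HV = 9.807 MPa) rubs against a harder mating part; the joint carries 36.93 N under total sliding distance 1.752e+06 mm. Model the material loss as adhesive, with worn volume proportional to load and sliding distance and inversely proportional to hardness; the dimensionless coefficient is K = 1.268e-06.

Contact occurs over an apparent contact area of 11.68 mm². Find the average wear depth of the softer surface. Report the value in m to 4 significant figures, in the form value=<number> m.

Intermediate values appear rounded; all working math maintains full precision — a single final rounding, at four significant figures.
The distance L = 1.752e+06 mm = 1752 m.
Hardness H = 386.6 HV × 9.807 MPa/HV = 3791 MPa = 3.791e+09 Pa.
Contact area A = 11.68 mm² = 1.168e-05 m².
In SI base units: W = 36.93 N, H = 3.791e+09 Pa, K = 1.268e-06.
The Archard volume V = K·W·L/H = 1.268e-06 · 36.93 · 1752 / 3.791e+09 = 2.164e-11 m³.
Average depth h = V/A = 2.164e-11 / 1.168e-05 = 1.853e-06 m.

value=1.853e-06 m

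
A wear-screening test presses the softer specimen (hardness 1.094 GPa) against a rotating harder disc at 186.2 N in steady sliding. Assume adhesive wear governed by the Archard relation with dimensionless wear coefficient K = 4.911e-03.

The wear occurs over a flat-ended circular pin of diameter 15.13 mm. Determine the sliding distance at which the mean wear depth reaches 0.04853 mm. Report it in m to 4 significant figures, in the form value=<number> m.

value=10.44 m

The intermediates appear rounded; each operation holds full float precision. Rounded just once to four significant digits.
Convert: Hardness H = 1.094 GPa = 1.094e+09 Pa.
Convert: Pin diameter d = 15.13 mm = 0.01513 m. Contact area A = π·d²/4 = π·(0.01513 m)²/4 = 1.798e-04 m².
Convert: Depth limit h_lim = 0.04853 mm = 4.853e-05 m.
Expressed in SI base units: W = 186.2 N, H = 1.094e+09 Pa, K = 4.911e-03.
Permissible volume V_lim = h_lim·A = 4.853e-05 · 1.798e-04 = 8.725e-09 m³.
Sliding life L = V_lim·H/(K·W) = 8.725e-09 · 1.094e+09 / (4.911e-03 · 186.2) = 10.44 m.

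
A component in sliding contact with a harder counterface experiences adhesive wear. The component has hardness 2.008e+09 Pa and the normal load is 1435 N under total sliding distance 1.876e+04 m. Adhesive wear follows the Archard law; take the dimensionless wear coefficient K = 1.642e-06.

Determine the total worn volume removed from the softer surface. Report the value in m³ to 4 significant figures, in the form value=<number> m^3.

Intermediate values are displayed rounded, and all arithmetic holds full float precision — rounded just once to 4 significant digits.
SI base units throughout: W = 1435 N, H = 2.008e+09 Pa, K = 1.642e-06.
Apply Archard: V = K·W·L/H = 1.642e-06 · 1435 · 1.876e+04 / 2.008e+09 = 2.201e-08 m³.

value=2.201e-08 m^3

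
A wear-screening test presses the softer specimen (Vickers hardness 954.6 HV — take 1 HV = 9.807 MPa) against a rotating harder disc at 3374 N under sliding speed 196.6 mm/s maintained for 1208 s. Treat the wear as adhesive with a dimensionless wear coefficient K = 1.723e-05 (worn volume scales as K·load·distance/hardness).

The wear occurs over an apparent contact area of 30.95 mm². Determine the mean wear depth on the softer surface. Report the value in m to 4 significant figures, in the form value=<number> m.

value=4.765e-05 m

Intermediate values are printed rounded. Every step runs at exact precision, and rounded once at the end: 4 significant digits.
Convert: Sliding speed v = 196.6 mm/s = 0.1966 m/s. The distance L = v·t = 0.1966 m/s × 1208 s = 237.5 m.
Convert: Hardness H = 954.6 HV × 9.807 MPa/HV = 9362 MPa = 9.362e+09 Pa.
Convert: Contact area A = 30.95 mm² = 3.095e-05 m².
SI base units throughout: W = 3374 N, H = 9.362e+09 Pa, K = 1.723e-05.
Apply Archard: V = K·W·L/H = 1.723e-05 · 3374 · 237.5 / 9.362e+09 = 1.475e-09 m³.
Mean depth h = V/A = 1.475e-09 / 3.095e-05 = 4.765e-05 m.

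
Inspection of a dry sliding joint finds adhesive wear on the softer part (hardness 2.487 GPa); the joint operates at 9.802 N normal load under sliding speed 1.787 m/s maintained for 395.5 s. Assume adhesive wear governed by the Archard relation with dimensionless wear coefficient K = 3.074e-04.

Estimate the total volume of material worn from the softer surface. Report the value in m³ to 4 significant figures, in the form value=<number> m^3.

Each operation maintains exact precision — intermediates are shown rounded, and one final rounding: four significant digits.
Convert: Sliding distance L = v·t = 1.787 m/s × 395.5 s = 706.8 m.
Convert: Hardness H = 2.487 GPa = 2.487e+09 Pa.
Collected in SI base units: W = 9.802 N, H = 2.487e+09 Pa, K = 3.074e-04.
The Archard volume V = K·W·L/H = 3.074e-04 · 9.802 · 706.8 / 2.487e+09 = 8.563e-10 m³.

value=8.563e-10 m^3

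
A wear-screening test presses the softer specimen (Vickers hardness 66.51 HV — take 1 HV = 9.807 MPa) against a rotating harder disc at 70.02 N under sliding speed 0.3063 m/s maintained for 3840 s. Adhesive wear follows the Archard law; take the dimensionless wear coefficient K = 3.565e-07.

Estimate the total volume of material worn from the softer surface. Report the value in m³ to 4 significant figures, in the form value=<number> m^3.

value=4.501e-11 m^3

The intermediates appear rounded; all arithmetic carries full float precision — rounded just once, at four significant digits.
Total distance L = v·t = 0.3063 m/s × 3840 s = 1176 m.
Hardness H = 66.51 HV × 9.807 MPa/HV = 652.3 MPa = 6.523e+08 Pa.
As SI base values: W = 70.02 N, H = 6.523e+08 Pa, K = 3.565e-07.
Worn volume V = K·W·L/H = 3.565e-07 · 70.02 · 1176 / 6.523e+08 = 4.501e-11 m³.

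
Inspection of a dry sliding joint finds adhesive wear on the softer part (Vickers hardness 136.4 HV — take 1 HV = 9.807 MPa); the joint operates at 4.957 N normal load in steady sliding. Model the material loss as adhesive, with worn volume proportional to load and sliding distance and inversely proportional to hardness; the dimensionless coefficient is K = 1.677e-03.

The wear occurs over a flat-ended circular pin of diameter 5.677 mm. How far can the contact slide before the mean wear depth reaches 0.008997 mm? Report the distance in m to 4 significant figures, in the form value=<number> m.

value=36.65 m

All arithmetic keeps full precision — shown intermediates are rounded — a single final rounding: 4 significant figures.
Hardness H = 136.4 HV × 9.807 MPa/HV = 1338 MPa = 1.338e+09 Pa.
Pin diameter d = 5.677 mm = 0.005677 m. Contact area A = π·d²/4 = π·(0.005677 m)²/4 = 2.531e-05 m².
Depth limit h_lim = 0.008997 mm = 8.997e-06 m.
SI base units throughout: W = 4.957 N, H = 1.338e+09 Pa, K = 1.677e-03.
Permissible volume V_lim = h_lim·A = 8.997e-06 · 2.531e-05 = 2.277e-10 m³.
Life L = V_lim·H/(K·W) = 2.277e-10 · 1.338e+09 / (1.677e-03 · 4.957) = 36.65 m.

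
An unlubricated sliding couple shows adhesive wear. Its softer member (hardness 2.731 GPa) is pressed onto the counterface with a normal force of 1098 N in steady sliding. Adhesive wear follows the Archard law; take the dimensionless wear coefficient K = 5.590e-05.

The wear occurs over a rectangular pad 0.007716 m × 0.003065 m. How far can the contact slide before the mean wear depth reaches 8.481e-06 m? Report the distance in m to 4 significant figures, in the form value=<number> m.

All arithmetic maintains exact precision. Printed values are rounded. Rounded just once to 4 significant digits.
Hardness H = 2.731 GPa = 2.731e+09 Pa.
Contact area A = 0.007716 m × 0.003065 m = 2.365e-05 m².
SI base units throughout: W = 1098 N, H = 2.731e+09 Pa, K = 5.590e-05.
Wearable volume V_lim = h_lim·A = 8.481e-06 · 2.365e-05 = 2.006e-10 m³.
Thus life L = V_lim·H/(K·W) = 2.006e-10 · 2.731e+09 / (5.590e-05 · 1098) = 8.924 m.

value=8.924 m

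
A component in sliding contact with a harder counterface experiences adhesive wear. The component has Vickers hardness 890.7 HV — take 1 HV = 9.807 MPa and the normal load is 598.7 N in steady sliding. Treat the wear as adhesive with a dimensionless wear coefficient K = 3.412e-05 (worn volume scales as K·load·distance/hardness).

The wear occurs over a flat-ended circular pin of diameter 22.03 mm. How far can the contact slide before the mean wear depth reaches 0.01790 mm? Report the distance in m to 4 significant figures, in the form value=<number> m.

Intermediates are displayed rounded — every step maintains full precision, and one last rounding to four significant digits.
Hardness H = 890.7 HV × 9.807 MPa/HV = 8735 MPa = 8.735e+09 Pa.
Pin diameter d = 22.03 mm = 0.02203 m. Contact area A = π·d²/4 = π·(0.02203 m)²/4 = 3.812e-04 m².
Depth limit h_lim = 0.01790 mm = 1.790e-05 m.
As SI base values: W = 598.7 N, H = 8.735e+09 Pa, K = 3.412e-05.
Permissible volume V_lim = h_lim·A = 1.790e-05 · 3.812e-04 = 6.823e-09 m³.
Inverting, life L = V_lim·H/(K·W) = 6.823e-09 · 8.735e+09 / (3.412e-05 · 598.7) = 2918 m.

value=2918 m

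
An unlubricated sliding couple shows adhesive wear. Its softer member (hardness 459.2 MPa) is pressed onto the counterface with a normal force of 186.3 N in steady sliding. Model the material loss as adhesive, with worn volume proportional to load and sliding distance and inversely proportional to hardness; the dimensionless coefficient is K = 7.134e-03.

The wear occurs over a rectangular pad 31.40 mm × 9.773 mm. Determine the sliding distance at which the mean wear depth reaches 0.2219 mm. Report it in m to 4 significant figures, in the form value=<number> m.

Intermediates are shown rounded, and all working math maintains full precision, and rounded once at the end, at four significant digits.
Convert: Hardness H = 459.2 MPa = 4.592e+08 Pa.
Convert: Pad sides 31.40 mm × 9.773 mm = 0.03140 m × 0.009773 m. Contact area A = 0.03140 m × 0.009773 m = 3.069e-04 m².
Convert: Depth limit h_lim = 0.2219 mm = 2.219e-04 m.
Working in SI base units: W = 186.3 N, H = 4.592e+08 Pa, K = 7.134e-03.
Wearable volume V_lim = h_lim·A = 2.219e-04 · 3.069e-04 = 6.809e-08 m³.
So the life L = V_lim·H/(K·W) = 6.809e-08 · 4.592e+08 / (7.134e-03 · 186.3) = 23.53 m.

value=23.53 m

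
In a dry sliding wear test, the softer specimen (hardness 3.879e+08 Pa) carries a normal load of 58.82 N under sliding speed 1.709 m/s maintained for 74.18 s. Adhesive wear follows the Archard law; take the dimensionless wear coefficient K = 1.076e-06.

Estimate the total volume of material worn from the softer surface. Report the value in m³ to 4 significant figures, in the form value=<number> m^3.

The intermediates are printed rounded, and the algebra runs at exact precision. Rounded once at the end, at 4 significant figures.
Convert: Distance covered L = v·t = 1.709 m/s × 74.18 s = 126.8 m.
Collected in SI base units: W = 58.82 N, H = 3.879e+08 Pa, K = 1.076e-06.
Volume removed: V = K·W·L/H = 1.076e-06 · 58.82 · 126.8 / 3.879e+08 = 2.068e-11 m³.

value=2.068e-11 m^3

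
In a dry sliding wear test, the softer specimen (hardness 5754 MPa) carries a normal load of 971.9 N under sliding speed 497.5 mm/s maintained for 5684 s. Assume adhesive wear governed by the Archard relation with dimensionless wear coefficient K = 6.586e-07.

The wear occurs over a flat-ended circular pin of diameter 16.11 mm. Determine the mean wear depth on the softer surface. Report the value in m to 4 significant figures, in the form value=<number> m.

Quoted intermediates are rounded. The algebra carries full float precision. Rounded just once, at 4 significant digits.
Sliding speed v = 497.5 mm/s = 0.4975 m/s. The distance L = v·t = 0.4975 m/s × 5684 s = 2828 m.
Hardness H = 5754 MPa = 5.754e+09 Pa.
Pin diameter d = 16.11 mm = 0.01611 m. Contact area A = π·d²/4 = π·(0.01611 m)²/4 = 2.038e-04 m².
Expressed in SI base units: W = 971.9 N, H = 5.754e+09 Pa, K = 6.586e-07.
Archard volume V = K·W·L/H = 6.586e-07 · 971.9 · 2828 / 5.754e+09 = 3.146e-10 m³.
Mean depth h = V/A = 3.146e-10 / 2.038e-04 = 1.543e-06 m.

value=1.543e-06 m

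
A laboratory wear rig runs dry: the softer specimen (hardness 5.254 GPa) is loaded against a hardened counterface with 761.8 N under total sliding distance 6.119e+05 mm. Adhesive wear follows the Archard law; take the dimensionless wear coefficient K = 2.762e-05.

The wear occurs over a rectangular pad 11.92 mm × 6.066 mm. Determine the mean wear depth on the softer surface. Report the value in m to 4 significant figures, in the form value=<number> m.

value=3.389e-05 m

Printed values are rounded; all working math carries full float precision, and one final rounding, at four significant digits.
Convert: Total distance L = 6.119e+05 mm = 611.9 m.
Convert: Hardness H = 5.254 GPa = 5.254e+09 Pa.
Convert: Pad sides 11.92 mm × 6.066 mm = 0.01192 m × 0.006066 m. Contact area A = 0.01192 m × 0.006066 m = 7.231e-05 m².
As SI base values: W = 761.8 N, H = 5.254e+09 Pa, K = 2.762e-05.
Volume removed: V = K·W·L/H = 2.762e-05 · 761.8 · 611.9 / 5.254e+09 = 2.451e-09 m³.
Mean wear depth h = V/A = 2.451e-09 / 7.231e-05 = 3.389e-05 m.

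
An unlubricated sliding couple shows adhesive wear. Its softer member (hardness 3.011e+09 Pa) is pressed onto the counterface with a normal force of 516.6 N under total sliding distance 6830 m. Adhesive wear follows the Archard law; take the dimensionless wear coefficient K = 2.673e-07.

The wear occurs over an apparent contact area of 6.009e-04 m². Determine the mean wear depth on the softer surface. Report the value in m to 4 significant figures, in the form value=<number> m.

value=5.213e-07 m

Every step holds exact precision; the intermediates are shown rounded. Rounded once at the end to four significant figures.
Working in SI base units: W = 516.6 N, H = 3.011e+09 Pa, K = 2.673e-07.
Archard relation: V = K·W·L/H = 2.673e-07 · 516.6 · 6830 / 3.011e+09 = 3.132e-10 m³.
Wear depth h = V/A = 3.132e-10 / 6.009e-04 = 5.213e-07 m.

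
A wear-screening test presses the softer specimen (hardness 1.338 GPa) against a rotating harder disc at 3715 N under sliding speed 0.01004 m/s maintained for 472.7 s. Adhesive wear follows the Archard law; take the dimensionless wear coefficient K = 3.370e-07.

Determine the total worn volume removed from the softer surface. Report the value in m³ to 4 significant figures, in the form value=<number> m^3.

value=4.441e-12 m^3

Every step holds full precision; intermediate values appear rounded — rounded just once: 4 significant digits.
Sliding distance L = v·t = 0.01004 m/s × 472.7 s = 4.746 m.
Hardness H = 1.338 GPa = 1.338e+09 Pa.
As SI base values: W = 3715 N, H = 1.338e+09 Pa, K = 3.370e-07.
By Archard's law, V = K·W·L/H = 3.370e-07 · 3715 · 4.746 / 1.338e+09 = 4.441e-12 m³.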